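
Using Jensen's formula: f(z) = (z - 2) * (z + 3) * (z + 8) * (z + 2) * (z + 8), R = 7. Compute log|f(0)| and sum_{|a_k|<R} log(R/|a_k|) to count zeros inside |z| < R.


Jensen's formula: (1/2pi)*integral log|f(Re^it)|dt = log|f(0)| + sum_{|a_k|<R} log(R/|a_k|)
Step 1: f(0) = (-2) * 3 * 8 * 2 * 8 = -768
Step 2: log|f(0)| = log|2| + log|-3| + log|-8| + log|-2| + log|-8| = 6.6438
Step 3: Zeros inside |z| < 7: 2, -3, -2
Step 4: Jensen sum = log(7/2) + log(7/3) + log(7/2) = 3.3528
Step 5: n(R) = number of terms in the Jensen sum = count of zeros inside |z| < 7 = 3

3


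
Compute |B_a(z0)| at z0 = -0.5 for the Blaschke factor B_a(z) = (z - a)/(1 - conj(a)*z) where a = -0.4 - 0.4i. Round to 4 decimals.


Step 1: Numerator z0 - a = -0.5 - (-0.4 - 0.4i) = -0.1 + 0.4i
Step 2: Denominator 1 - conj(a)*z0 = 1 - (-0.4 + 0.4i)*(-0.5) = 0.8 + 0.2i
Step 3: |z0 - a|^2 = (-0.1)^2 + 0.4^2 = 0.17; |1 - conj(a)*z0|^2 = 0.8^2 + 0.2^2 = 0.68
Step 4: |B_a(-0.5)| = sqrt(0.17 / 0.68) = sqrt(0.25)
Step 5: = 0.5

0.5


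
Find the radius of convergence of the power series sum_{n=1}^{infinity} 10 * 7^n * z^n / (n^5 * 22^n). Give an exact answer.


Step 1: General term a_n = 10 * 7^n / (n^5 * 22^n)
Step 2: By the root test, |a_n|^(1/n) = 10^(1/n) * 7 / (n^(5/n) * 22) -> 7/22 as n -> infinity (since 10^(1/n) -> 1 and n^(5/n) -> 1)
Step 3: R = 1/lim|a_n|^(1/n) = 22/7

22/7


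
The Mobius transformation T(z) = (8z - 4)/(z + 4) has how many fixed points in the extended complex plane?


Step 1: Fixed points satisfy T(z) = z
Step 2: z^2 - 4z + 4 = 0
Step 3: Discriminant = (-4)^2 - 4*1*4 = 0
Step 4: Number of fixed points = 1

1


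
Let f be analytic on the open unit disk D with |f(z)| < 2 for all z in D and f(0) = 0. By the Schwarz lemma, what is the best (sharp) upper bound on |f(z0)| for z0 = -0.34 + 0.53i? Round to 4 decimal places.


Step 1: g = f/2 maps D -> D with g(0) = 0, so by the Schwarz lemma |g(z)| <= |z|, i.e. |f(z)| <= 2|z|; this is sharp (f(z) = 2z).
Step 2: |z0|^2 = (-0.34)^2 + 0.53^2 = 0.3965
Step 3: |z0| = sqrt(0.3965) = 0.629682
Step 4: Best bound = 2 * |z0| = 2 * 0.629682 = 1.2594

1.2594


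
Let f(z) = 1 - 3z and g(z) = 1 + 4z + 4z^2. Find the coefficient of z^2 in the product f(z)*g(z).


Step 1: z^2 term in f*g comes from: (1)*(4z^2) + (-3z)*(4z) + (0)*(1)
Step 2: = 4 - 12 + 0
Step 3: = -8

-8


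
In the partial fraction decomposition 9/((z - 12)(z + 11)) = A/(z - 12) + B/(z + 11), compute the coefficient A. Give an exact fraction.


Step 1: Multiply both sides by (z - 12) and set z = 12
Step 2: A = 9 / (12 + 11)
Step 3: A = 9 / 23
Step 4: A = 9/23

9/23


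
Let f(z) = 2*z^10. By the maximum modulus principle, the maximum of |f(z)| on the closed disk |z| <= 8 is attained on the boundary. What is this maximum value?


Step 1: On |z| = 8, |f(z)| = 2 * |z|^10 = 2 * 8^10
Step 2: By maximum modulus principle, maximum is on boundary.
Step 3: Maximum = 2 * 1073741824 = 2147483648

2147483648


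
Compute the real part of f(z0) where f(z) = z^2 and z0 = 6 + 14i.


Step 1: z0 = 6 + 14i
Step 2: z0^2 = 6^2 - 14^2 + 168i
Step 3: real part = 36 - 196 = -160

-160


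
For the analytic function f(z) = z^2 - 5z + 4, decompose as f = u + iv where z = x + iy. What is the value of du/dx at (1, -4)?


Step 1: f(z) = (x+iy)^2 - 5(x+iy) + 4
Step 2: u = (x^2 - y^2) - 5x + 4
Step 3: u_x = 2x - 5
Step 4: At (1, -4): u_x = 2 - 5 = -3

-3


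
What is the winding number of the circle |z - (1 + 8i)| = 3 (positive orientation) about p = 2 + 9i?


Step 1: Center c = (1, 8), radius = 3
Step 2: |p - c|^2 = 1^2 + 1^2 = 2
Step 3: r^2 = 9
Step 4: |p-c| < r so winding number = 1

1


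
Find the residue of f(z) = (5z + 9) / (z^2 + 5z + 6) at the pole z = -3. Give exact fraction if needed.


Step 1: Q(z) = z^2 + 5z + 6 = (z + 3)(z + 2)
Step 2: Q'(z) = 2z + 5
Step 3: Q'(-3) = -1, P(-3) = -6
Step 4: Res = P(-3)/Q'(-3) = -6/(-1) = 6

6


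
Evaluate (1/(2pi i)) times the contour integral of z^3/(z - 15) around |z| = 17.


Step 1: f(z) = z^3, a = 15 is inside |z| = 17
Step 2: By Cauchy integral formula: (1/(2pi*i)) * integral = f(a)
Step 3: f(15) = 15^3 = 3375

3375


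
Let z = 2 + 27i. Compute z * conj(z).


Step 1: conj(z) = 2 - 27i
Step 2: z * conj(z) = 2^2 + 27^2
Step 3: = 4 + 729 = 733

733


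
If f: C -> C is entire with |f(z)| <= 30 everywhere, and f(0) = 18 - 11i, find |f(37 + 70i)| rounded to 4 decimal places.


Step 1: By Liouville's theorem, a bounded entire function is constant.
Step 2: f(z) = f(0) = 18 - 11i for all z.
Step 3: |f(w)| = |18 - 11i| = sqrt(324 + 121)
Step 4: = 21.095

21.095


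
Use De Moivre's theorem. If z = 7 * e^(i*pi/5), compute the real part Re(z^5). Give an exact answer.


Step 1: By De Moivre's theorem, z^5 = 7^5 * e^(i*5*pi/5) = 16807 * (cos(pi) + i*sin(pi))
Step 2: |z|^5 = 7^5 = 16807
Step 3: The angle pi already lies in [0, 2*pi)
Step 4: cos(pi) = -1
Step 5: Re(z^5) = 16807 * (-1) = -16807

-16807


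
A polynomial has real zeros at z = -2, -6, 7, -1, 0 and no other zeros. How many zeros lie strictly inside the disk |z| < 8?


Step 1: Check each root:
  z = -2: |-2| = 2 < 8
  z = -6: |-6| = 6 < 8
  z = 7: |7| = 7 < 8
  z = -1: |-1| = 1 < 8
  z = 0: |0| = 0 < 8
Step 2: Count = 5

5


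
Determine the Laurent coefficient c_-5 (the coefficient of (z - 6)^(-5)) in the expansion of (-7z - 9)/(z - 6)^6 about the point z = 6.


Step 1: Write the numerator in powers of (z - 6): -7z - 9 = -7(z - 6) + (-7*6 - 9) = -7(z - 6) - 51
Step 2: Divide by (z - 6)^6: f(z) = -51(z - 6)^(-6) - 7(z - 6)^(-5)
Step 3: This finite sum is the Laurent series of f about z = 6.
Step 4: Coefficient of (z - 6)^(-5) = coefficient of (z - 6) in the re-centred numerator = -7

-7


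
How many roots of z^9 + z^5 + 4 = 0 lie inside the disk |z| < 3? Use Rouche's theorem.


Step 1: On |z| = 3 the three terms have sizes |z^9| = 3^9 = 19683, |z^5| = 3^5 = 243, |4| = 4
Step 2: The dominant term is g(z) = z^9; let h(z) = z^5 + 4 so f = g + h
Step 3: On |z| = 3: |g| = 19683 and |h| <= 243 + 4 = 247
Step 4: Since 19683 > 247, |h| < |g| on |z| = 3, so by Rouche f has the same number of zeros as g inside |z| < 3
Step 5: g(z) = z^9 has 9 zeros (all at the origin) inside |z| < 3. Answer = 9

9


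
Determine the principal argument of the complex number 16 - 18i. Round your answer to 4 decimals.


Step 1: z = 16 - 18i
Step 2: arg(z) = atan2(-18, 16)
Step 3: arg(z) = -0.8442

-0.8442


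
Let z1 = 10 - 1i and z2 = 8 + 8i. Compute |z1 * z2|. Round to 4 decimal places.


Step 1: |z1| = sqrt(10^2 + (-1)^2) = sqrt(101)
Step 2: |z2| = sqrt(8^2 + 8^2) = sqrt(128)
Step 3: |z1*z2| = |z1|*|z2| = sqrt(101) * sqrt(128) = sqrt(101 * 128) = sqrt(12928)
Step 4: = 113.7014

113.7014


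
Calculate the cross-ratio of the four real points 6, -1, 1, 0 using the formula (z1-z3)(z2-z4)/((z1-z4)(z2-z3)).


Step 1: (z1-z3)(z2-z4) = 5 * (-1) = -5
Step 2: (z1-z4)(z2-z3) = 6 * (-2) = -12
Step 3: Cross-ratio = 5/12 = 5/12

5/12


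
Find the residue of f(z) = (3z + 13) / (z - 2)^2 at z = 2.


Step 1: Pole of order 2 at z = 2
Step 2: Res = lim d/dz [(z - 2)^2 * f(z)] as z -> 2
Step 3: (z - 2)^2 * f(z) = 3z + 13
Step 4: d/dz[3z + 13] = 3

3


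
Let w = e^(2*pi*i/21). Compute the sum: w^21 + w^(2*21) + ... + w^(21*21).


Step 1: The sum sum_{j=1}^{n} w^(k*j) equals n if n | k, else 0.
Step 2: Here n = 21, k = 21
Step 3: Does n divide k? 21 | 21 -> True
Step 4: Sum = 21

21


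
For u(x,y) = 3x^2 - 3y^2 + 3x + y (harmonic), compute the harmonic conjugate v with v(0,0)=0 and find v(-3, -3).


Step 1: v_x = -u_y = 6y - 1
Step 2: v_y = u_x = 6x + 3
Step 3: v = 6xy - x + 3y + C
Step 4: v(0,0) = 0 => C = 0
Step 5: v(-3, -3) = 48

48


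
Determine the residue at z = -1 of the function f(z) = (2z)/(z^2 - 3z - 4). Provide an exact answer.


Step 1: Q(z) = z^2 - 3z - 4 = (z + 1)(z - 4)
Step 2: Q'(z) = 2z - 3
Step 3: Q'(-1) = -5, P(-1) = -2
Step 4: Res = P(-1)/Q'(-1) = -2/(-5) = 2/5

2/5


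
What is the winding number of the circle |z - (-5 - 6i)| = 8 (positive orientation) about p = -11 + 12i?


Step 1: Center c = (-5, -6), radius = 8
Step 2: |p - c|^2 = (-6)^2 + 18^2 = 360
Step 3: r^2 = 64
Step 4: |p-c| > r so winding number = 0

0


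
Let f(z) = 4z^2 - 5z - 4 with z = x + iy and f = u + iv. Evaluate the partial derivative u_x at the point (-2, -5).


Step 1: f(z) = 4(x+iy)^2 - 5(x+iy) - 4
Step 2: u = 4(x^2 - y^2) - 5x - 4
Step 3: u_x = 8x - 5
Step 4: At (-2, -5): u_x = -16 - 5 = -21

-21


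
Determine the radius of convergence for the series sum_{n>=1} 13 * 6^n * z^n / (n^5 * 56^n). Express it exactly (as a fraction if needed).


Step 1: General term a_n = 13 * 6^n / (n^5 * 56^n)
Step 2: By the root test, |a_n|^(1/n) = 13^(1/n) * 6 / (n^(5/n) * 56) -> 6/56 as n -> infinity (since 13^(1/n) -> 1 and n^(5/n) -> 1)
Step 3: R = 1/lim|a_n|^(1/n) = 56/6 = 28/3

28/3


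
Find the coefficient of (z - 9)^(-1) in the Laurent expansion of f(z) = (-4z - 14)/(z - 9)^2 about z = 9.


Step 1: Write the numerator in powers of (z - 9): -4z - 14 = -4(z - 9) + (-4*9 - 14) = -4(z - 9) - 50
Step 2: Divide by (z - 9)^2: f(z) = -50(z - 9)^(-2) - 4(z - 9)^(-1)
Step 3: This finite sum is the Laurent series of f about z = 9.
Step 4: Coefficient of (z - 9)^(-1) = coefficient of (z - 9) in the re-centred numerator = -4

-4


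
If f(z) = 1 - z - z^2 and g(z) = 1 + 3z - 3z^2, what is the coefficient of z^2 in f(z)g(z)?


Step 1: z^2 term in f*g comes from: (1)*(-3z^2) + (-z)*(3z) + (-z^2)*(1)
Step 2: = -3 - 3 - 1
Step 3: = -7

-7


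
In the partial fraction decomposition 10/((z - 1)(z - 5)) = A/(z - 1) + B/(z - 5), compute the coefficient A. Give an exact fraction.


Step 1: Multiply both sides by (z - 1) and set z = 1
Step 2: A = 10 / (1 - 5)
Step 3: A = 10 / (-4)
Step 4: A = -5/2

-5/2


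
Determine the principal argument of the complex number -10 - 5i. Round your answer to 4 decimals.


Step 1: z = -10 - 5i
Step 2: arg(z) = atan2(-5, -10)
Step 3: arg(z) = -2.6779

-2.6779


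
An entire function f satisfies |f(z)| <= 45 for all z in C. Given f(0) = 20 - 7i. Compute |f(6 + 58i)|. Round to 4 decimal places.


Step 1: By Liouville's theorem, a bounded entire function is constant.
Step 2: f(z) = f(0) = 20 - 7i for all z.
Step 3: |f(w)| = |20 - 7i| = sqrt(400 + 49)
Step 4: = 21.1896

21.1896


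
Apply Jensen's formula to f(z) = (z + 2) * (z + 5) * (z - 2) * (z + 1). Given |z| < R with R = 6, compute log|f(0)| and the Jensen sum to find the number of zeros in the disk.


Jensen's formula: (1/2pi)*integral log|f(Re^it)|dt = log|f(0)| + sum_{|a_k|<R} log(R/|a_k|)
Step 1: f(0) = 2 * 5 * (-2) * 1 = -20
Step 2: log|f(0)| = log|-2| + log|-5| + log|2| + log|-1| = 2.9957
Step 3: Zeros inside |z| < 6: -2, -5, 2, -1
Step 4: Jensen sum = log(6/2) + log(6/5) + log(6/2) + log(6/1) = 4.1713
Step 5: n(R) = number of terms in the Jensen sum = count of zeros inside |z| < 6 = 4

4


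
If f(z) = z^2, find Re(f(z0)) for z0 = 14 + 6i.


Step 1: z0 = 14 + 6i
Step 2: z0^2 = 14^2 - 6^2 + 168i
Step 3: real part = 196 - 36 = 160

160


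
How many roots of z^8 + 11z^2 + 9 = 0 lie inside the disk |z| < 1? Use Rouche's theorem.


Step 1: On |z| = 1 the three terms have sizes |z^8| = 1^8 = 1, |11z^2| = 11*1^2 = 11, |9| = 9
Step 2: The dominant term is g(z) = 11z^2; let h(z) = z^8 + 9 so f = g + h
Step 3: On |z| = 1: |g| = 11 and |h| <= 1 + 9 = 10
Step 4: Since 11 > 10, |h| < |g| on |z| = 1, so by Rouche f has the same number of zeros as g inside |z| < 1
Step 5: g(z) = 11z^2 has 2 zeros (at the origin, multiplicity 2) inside |z| < 1. Answer = 2

2


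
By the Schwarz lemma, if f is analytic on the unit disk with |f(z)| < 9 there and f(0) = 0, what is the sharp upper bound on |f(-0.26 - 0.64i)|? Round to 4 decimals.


Step 1: g = f/9 maps D -> D with g(0) = 0, so by the Schwarz lemma |g(z)| <= |z|, i.e. |f(z)| <= 9|z|; this is sharp (f(z) = 9z).
Step 2: |z0|^2 = (-0.26)^2 + (-0.64)^2 = 0.4772
Step 3: |z0| = sqrt(0.4772) = 0.690797
Step 4: Best bound = 9 * |z0| = 9 * 0.690797 = 6.2172

6.2172


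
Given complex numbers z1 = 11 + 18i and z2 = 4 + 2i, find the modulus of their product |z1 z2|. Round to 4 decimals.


Step 1: |z1| = sqrt(11^2 + 18^2) = sqrt(445)
Step 2: |z2| = sqrt(4^2 + 2^2) = sqrt(20)
Step 3: |z1*z2| = |z1|*|z2| = sqrt(445) * sqrt(20) = sqrt(445 * 20) = sqrt(8900)
Step 4: = 94.3398

94.3398


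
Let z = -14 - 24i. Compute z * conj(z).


Step 1: conj(z) = -14 + 24i
Step 2: z * conj(z) = (-14)^2 + (-24)^2
Step 3: = 196 + 576 = 772

772


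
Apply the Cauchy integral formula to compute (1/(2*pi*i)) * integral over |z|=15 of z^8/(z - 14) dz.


Step 1: f(z) = z^8, a = 14 is inside |z| = 15
Step 2: By Cauchy integral formula: (1/(2pi*i)) * integral = f(a)
Step 3: f(14) = 14^8 = 1475789056

1475789056


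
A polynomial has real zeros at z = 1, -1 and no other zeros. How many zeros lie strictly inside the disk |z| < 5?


Step 1: Check each root:
  z = 1: |1| = 1 < 5
  z = -1: |-1| = 1 < 5
Step 2: Count = 2

2


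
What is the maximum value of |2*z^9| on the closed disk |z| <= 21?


Step 1: On |z| = 21, |f(z)| = 2 * |z|^9 = 2 * 21^9
Step 2: By maximum modulus principle, maximum is on boundary.
Step 3: Maximum = 2 * 794280046581 = 1588560093162

1588560093162


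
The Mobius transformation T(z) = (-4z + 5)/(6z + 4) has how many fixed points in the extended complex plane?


Step 1: Fixed points satisfy T(z) = z
Step 2: 6z^2 + 8z - 5 = 0
Step 3: Discriminant = 8^2 - 4*6*(-5) = 184
Step 4: Number of fixed points = 2

2


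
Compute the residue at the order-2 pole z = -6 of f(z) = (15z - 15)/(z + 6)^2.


Step 1: Pole of order 2 at z = -6
Step 2: Res = lim d/dz [(z + 6)^2 * f(z)] as z -> -6
Step 3: (z + 6)^2 * f(z) = 15z - 15
Step 4: d/dz[15z - 15] = 15

15


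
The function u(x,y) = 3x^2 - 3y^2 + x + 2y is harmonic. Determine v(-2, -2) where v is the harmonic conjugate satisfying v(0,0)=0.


Step 1: v_x = -u_y = 6y - 2
Step 2: v_y = u_x = 6x + 1
Step 3: v = 6xy - 2x + y + C
Step 4: v(0,0) = 0 => C = 0
Step 5: v(-2, -2) = 26

26


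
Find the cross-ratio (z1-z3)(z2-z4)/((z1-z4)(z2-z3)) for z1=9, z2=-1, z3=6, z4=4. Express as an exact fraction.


Step 1: (z1-z3)(z2-z4) = 3 * (-5) = -15
Step 2: (z1-z4)(z2-z3) = 5 * (-7) = -35
Step 3: Cross-ratio = 15/35 = 3/7

3/7


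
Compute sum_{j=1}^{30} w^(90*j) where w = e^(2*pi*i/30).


Step 1: The sum sum_{j=1}^{n} w^(k*j) equals n if n | k, else 0.
Step 2: Here n = 30, k = 90
Step 3: Does n divide k? 30 | 90 -> True
Step 4: Sum = 30

30


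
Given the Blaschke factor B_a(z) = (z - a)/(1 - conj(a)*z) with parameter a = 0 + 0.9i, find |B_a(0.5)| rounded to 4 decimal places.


Step 1: Numerator z0 - a = 0.5 - (0 + 0.9i) = 0.5 - 0.9i
Step 2: Denominator 1 - conj(a)*z0 = 1 - (0 - 0.9i)*0.5 = 1 + 0.45i
Step 3: |z0 - a|^2 = 0.5^2 + (-0.9)^2 = 1.06; |1 - conj(a)*z0|^2 = 1^2 + 0.45^2 = 1.2025
Step 4: |B_a(0.5)| = sqrt(1.06 / 1.2025) = sqrt(0.881497)
Step 5: = 0.9389

0.9389


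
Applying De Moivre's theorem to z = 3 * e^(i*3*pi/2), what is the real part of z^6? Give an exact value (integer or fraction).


Step 1: By De Moivre's theorem, z^6 = 3^6 * e^(i*6*3*pi/2) = 729 * (cos(9*pi) + i*sin(9*pi))
Step 2: |z|^6 = 3^6 = 729
Step 3: Reduce the angle mod 2*pi: 9*pi - 8*pi = pi
Step 4: cos(pi) = -1
Step 5: Re(z^6) = 729 * (-1) = -729

-729


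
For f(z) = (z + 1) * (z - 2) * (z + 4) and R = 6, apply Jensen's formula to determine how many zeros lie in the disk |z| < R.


Jensen's formula: (1/2pi)*integral log|f(Re^it)|dt = log|f(0)| + sum_{|a_k|<R} log(R/|a_k|)
Step 1: f(0) = 1 * (-2) * 4 = -8
Step 2: log|f(0)| = log|-1| + log|2| + log|-4| = 2.0794
Step 3: Zeros inside |z| < 6: -1, 2, -4
Step 4: Jensen sum = log(6/1) + log(6/2) + log(6/4) = 3.2958
Step 5: n(R) = number of terms in the Jensen sum = count of zeros inside |z| < 6 = 3

3


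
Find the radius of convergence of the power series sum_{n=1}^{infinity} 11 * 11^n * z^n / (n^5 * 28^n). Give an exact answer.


Step 1: General term a_n = 11 * 11^n / (n^5 * 28^n)
Step 2: By the root test, |a_n|^(1/n) = 11^(1/n) * 11 / (n^(5/n) * 28) -> 11/28 as n -> infinity (since 11^(1/n) -> 1 and n^(5/n) -> 1)
Step 3: R = 1/lim|a_n|^(1/n) = 28/11

28/11


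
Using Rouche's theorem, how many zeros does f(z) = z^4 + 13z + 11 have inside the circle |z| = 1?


Step 1: On |z| = 1 the three terms have sizes |z^4| = 1^4 = 1, |13z| = 13*1 = 13, |11| = 11
Step 2: The dominant term is g(z) = 13z; let h(z) = z^4 + 11 so f = g + h
Step 3: On |z| = 1: |g| = 13 and |h| <= 1 + 11 = 12
Step 4: Since 13 > 12, |h| < |g| on |z| = 1, so by Rouche f has the same number of zeros as g inside |z| < 1
Step 5: g(z) = 13z has 1 zero (at the origin, multiplicity 1) inside |z| < 1. Answer = 1

1


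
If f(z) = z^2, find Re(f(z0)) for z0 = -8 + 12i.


Step 1: z0 = -8 + 12i
Step 2: z0^2 = (-8)^2 - 12^2 - 192i
Step 3: real part = 64 - 144 = -80

-80


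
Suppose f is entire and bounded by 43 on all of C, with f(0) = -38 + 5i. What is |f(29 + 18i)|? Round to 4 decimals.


Step 1: By Liouville's theorem, a bounded entire function is constant.
Step 2: f(z) = f(0) = -38 + 5i for all z.
Step 3: |f(w)| = |-38 + 5i| = sqrt(1444 + 25)
Step 4: = 38.3275

38.3275


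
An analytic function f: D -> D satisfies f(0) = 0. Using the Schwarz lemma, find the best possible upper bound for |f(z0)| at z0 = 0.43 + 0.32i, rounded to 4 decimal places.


Step 1: Schwarz lemma: if f: D -> D is analytic with f(0) = 0, then |f(z)| <= |z| for all z in D, and this is sharp (f(z) = z).
Step 2: |z0|^2 = 0.43^2 + 0.32^2 = 0.2873
Step 3: |z0| = sqrt(0.2873) = 0.536004
Step 4: Best bound = |z0| = 0.536

0.536


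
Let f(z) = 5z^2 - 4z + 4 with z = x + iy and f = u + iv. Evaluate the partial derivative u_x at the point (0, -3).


Step 1: f(z) = 5(x+iy)^2 - 4(x+iy) + 4
Step 2: u = 5(x^2 - y^2) - 4x + 4
Step 3: u_x = 10x - 4
Step 4: At (0, -3): u_x = 0 - 4 = -4

-4


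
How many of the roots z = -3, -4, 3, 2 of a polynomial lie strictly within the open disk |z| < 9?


Step 1: Check each root:
  z = -3: |-3| = 3 < 9
  z = -4: |-4| = 4 < 9
  z = 3: |3| = 3 < 9
  z = 2: |2| = 2 < 9
Step 2: Count = 4

4


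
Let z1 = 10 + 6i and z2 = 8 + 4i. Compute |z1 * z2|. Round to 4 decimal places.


Step 1: |z1| = sqrt(10^2 + 6^2) = sqrt(136)
Step 2: |z2| = sqrt(8^2 + 4^2) = sqrt(80)
Step 3: |z1*z2| = |z1|*|z2| = sqrt(136) * sqrt(80) = sqrt(136 * 80) = sqrt(10880)
Step 4: = 104.3072

104.3072


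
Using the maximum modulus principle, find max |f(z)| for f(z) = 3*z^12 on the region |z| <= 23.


Step 1: On |z| = 23, |f(z)| = 3 * |z|^12 = 3 * 23^12
Step 2: By maximum modulus principle, maximum is on boundary.
Step 3: Maximum = 3 * 21914624432020321 = 65743873296060963

65743873296060963


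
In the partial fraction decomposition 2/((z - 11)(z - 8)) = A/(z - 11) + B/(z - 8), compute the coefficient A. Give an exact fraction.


Step 1: Multiply both sides by (z - 11) and set z = 11
Step 2: A = 2 / (11 - 8)
Step 3: A = 2 / 3
Step 4: A = 2/3

2/3


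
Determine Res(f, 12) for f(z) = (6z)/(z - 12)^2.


Step 1: Pole of order 2 at z = 12
Step 2: Res = lim d/dz [(z - 12)^2 * f(z)] as z -> 12
Step 3: (z - 12)^2 * f(z) = 6z
Step 4: d/dz[6z] = 6

6


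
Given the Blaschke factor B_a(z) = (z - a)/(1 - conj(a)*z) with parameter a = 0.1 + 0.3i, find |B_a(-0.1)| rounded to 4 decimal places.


Step 1: Numerator z0 - a = -0.1 - (0.1 + 0.3i) = -0.2 - 0.3i
Step 2: Denominator 1 - conj(a)*z0 = 1 - (0.1 - 0.3i)*(-0.1) = 1.01 - 0.03i
Step 3: |z0 - a|^2 = (-0.2)^2 + (-0.3)^2 = 0.13; |1 - conj(a)*z0|^2 = 1.01^2 + (-0.03)^2 = 1.021
Step 4: |B_a(-0.1)| = sqrt(0.13 / 1.021) = sqrt(0.127326)
Step 5: = 0.3568

0.3568


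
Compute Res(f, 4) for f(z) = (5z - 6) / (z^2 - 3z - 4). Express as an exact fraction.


Step 1: Q(z) = z^2 - 3z - 4 = (z - 4)(z + 1)
Step 2: Q'(z) = 2z - 3
Step 3: Q'(4) = 5, P(4) = 14
Step 4: Res = P(4)/Q'(4) = 14/5 = 14/5

14/5


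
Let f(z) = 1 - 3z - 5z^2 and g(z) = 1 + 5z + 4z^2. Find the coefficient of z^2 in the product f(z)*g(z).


Step 1: z^2 term in f*g comes from: (1)*(4z^2) + (-3z)*(5z) + (-5z^2)*(1)
Step 2: = 4 - 15 - 5
Step 3: = -16

-16


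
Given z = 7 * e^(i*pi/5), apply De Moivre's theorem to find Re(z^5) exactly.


Step 1: By De Moivre's theorem, z^5 = 7^5 * e^(i*5*pi/5) = 16807 * (cos(pi) + i*sin(pi))
Step 2: |z|^5 = 7^5 = 16807
Step 3: The angle pi already lies in [0, 2*pi)
Step 4: cos(pi) = -1
Step 5: Re(z^5) = 16807 * (-1) = -16807

-16807


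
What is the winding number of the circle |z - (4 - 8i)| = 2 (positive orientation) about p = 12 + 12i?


Step 1: Center c = (4, -8), radius = 2
Step 2: |p - c|^2 = 8^2 + 20^2 = 464
Step 3: r^2 = 4
Step 4: |p-c| > r so winding number = 0

0


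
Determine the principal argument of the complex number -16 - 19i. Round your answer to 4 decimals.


Step 1: z = -16 - 19i
Step 2: arg(z) = atan2(-19, -16)
Step 3: arg(z) = -2.2707

-2.2707


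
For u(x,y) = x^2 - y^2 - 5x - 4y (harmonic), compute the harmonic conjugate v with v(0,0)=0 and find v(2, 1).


Step 1: v_x = -u_y = 2y + 4
Step 2: v_y = u_x = 2x - 5
Step 3: v = 2xy + 4x - 5y + C
Step 4: v(0,0) = 0 => C = 0
Step 5: v(2, 1) = 7

7


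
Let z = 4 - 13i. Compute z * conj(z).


Step 1: conj(z) = 4 + 13i
Step 2: z * conj(z) = 4^2 + (-13)^2
Step 3: = 16 + 169 = 185

185


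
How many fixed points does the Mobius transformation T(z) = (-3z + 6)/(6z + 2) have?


Step 1: Fixed points satisfy T(z) = z
Step 2: 6z^2 + 5z - 6 = 0
Step 3: Discriminant = 5^2 - 4*6*(-6) = 169
Step 4: Number of fixed points = 2

2


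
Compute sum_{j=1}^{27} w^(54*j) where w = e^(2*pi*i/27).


Step 1: The sum sum_{j=1}^{n} w^(k*j) equals n if n | k, else 0.
Step 2: Here n = 27, k = 54
Step 3: Does n divide k? 27 | 54 -> True
Step 4: Sum = 27

27


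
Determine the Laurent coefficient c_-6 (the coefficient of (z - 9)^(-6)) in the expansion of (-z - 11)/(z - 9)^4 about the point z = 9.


Step 1: Write the numerator in powers of (z - 9): -z - 11 = -(z - 9) + (-1*9 - 11) = -(z - 9) - 20
Step 2: Divide by (z - 9)^4: f(z) = -20(z - 9)^(-4) - (z - 9)^(-3)
Step 3: This finite sum is the Laurent series of f about z = 9.
Step 4: Only the powers -4 and -3 appear, so the coefficient of (z - 9)^(-6) = 0

0


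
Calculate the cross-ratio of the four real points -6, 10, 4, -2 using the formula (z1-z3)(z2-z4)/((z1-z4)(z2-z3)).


Step 1: (z1-z3)(z2-z4) = (-10) * 12 = -120
Step 2: (z1-z4)(z2-z3) = (-4) * 6 = -24
Step 3: Cross-ratio = 120/24 = 5

5


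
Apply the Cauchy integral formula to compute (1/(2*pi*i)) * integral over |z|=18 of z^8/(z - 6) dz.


Step 1: f(z) = z^8, a = 6 is inside |z| = 18
Step 2: By Cauchy integral formula: (1/(2pi*i)) * integral = f(a)
Step 3: f(6) = 6^8 = 1679616

1679616


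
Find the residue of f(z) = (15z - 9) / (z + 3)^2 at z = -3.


Step 1: Pole of order 2 at z = -3
Step 2: Res = lim d/dz [(z + 3)^2 * f(z)] as z -> -3
Step 3: (z + 3)^2 * f(z) = 15z - 9
Step 4: d/dz[15z - 9] = 15

15


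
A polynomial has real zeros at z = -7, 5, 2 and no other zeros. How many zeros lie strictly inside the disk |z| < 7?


Step 1: Check each root:
  z = -7: |-7| = 7 >= 7
  z = 5: |5| = 5 < 7
  z = 2: |2| = 2 < 7
Step 2: Count = 2

2


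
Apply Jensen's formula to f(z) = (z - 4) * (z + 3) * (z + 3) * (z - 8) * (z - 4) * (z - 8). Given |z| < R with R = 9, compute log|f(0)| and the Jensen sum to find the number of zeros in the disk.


Jensen's formula: (1/2pi)*integral log|f(Re^it)|dt = log|f(0)| + sum_{|a_k|<R} log(R/|a_k|)
Step 1: f(0) = (-4) * 3 * 3 * (-8) * (-4) * (-8) = 9216
Step 2: log|f(0)| = log|4| + log|-3| + log|-3| + log|8| + log|4| + log|8| = 9.1287
Step 3: Zeros inside |z| < 9: 4, -3, -3, 8, 4, 8
Step 4: Jensen sum = log(9/4) + log(9/3) + log(9/3) + log(9/8) + log(9/4) + log(9/8) = 4.0547
Step 5: n(R) = number of terms in the Jensen sum = count of zeros inside |z| < 9 = 6

6


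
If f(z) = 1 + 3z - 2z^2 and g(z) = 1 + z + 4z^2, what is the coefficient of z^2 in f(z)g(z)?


Step 1: z^2 term in f*g comes from: (1)*(4z^2) + (3z)*(z) + (-2z^2)*(1)
Step 2: = 4 + 3 - 2
Step 3: = 5

5


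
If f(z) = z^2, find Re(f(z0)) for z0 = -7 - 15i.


Step 1: z0 = -7 - 15i
Step 2: z0^2 = (-7)^2 - (-15)^2 + 210i
Step 3: real part = 49 - 225 = -176

-176


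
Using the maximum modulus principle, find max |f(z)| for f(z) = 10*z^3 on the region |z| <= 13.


Step 1: On |z| = 13, |f(z)| = 10 * |z|^3 = 10 * 13^3
Step 2: By maximum modulus principle, maximum is on boundary.
Step 3: Maximum = 10 * 2197 = 21970

21970


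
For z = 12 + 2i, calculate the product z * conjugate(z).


Step 1: conj(z) = 12 - 2i
Step 2: z * conj(z) = 12^2 + 2^2
Step 3: = 144 + 4 = 148

148


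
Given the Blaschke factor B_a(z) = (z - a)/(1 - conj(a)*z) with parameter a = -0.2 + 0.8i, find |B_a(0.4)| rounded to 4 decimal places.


Step 1: Numerator z0 - a = 0.4 - (-0.2 + 0.8i) = 0.6 - 0.8i
Step 2: Denominator 1 - conj(a)*z0 = 1 - (-0.2 - 0.8i)*0.4 = 1.08 + 0.32i
Step 3: |z0 - a|^2 = 0.6^2 + (-0.8)^2 = 1; |1 - conj(a)*z0|^2 = 1.08^2 + 0.32^2 = 1.2688
Step 4: |B_a(0.4)| = sqrt(1 / 1.2688) = sqrt(0.788146)
Step 5: = 0.8878

0.8878


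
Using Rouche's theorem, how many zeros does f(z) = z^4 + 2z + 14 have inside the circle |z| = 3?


Step 1: On |z| = 3 the three terms have sizes |z^4| = 3^4 = 81, |2z| = 2*3 = 6, |14| = 14
Step 2: The dominant term is g(z) = z^4; let h(z) = 2z + 14 so f = g + h
Step 3: On |z| = 3: |g| = 81 and |h| <= 6 + 14 = 20
Step 4: Since 81 > 20, |h| < |g| on |z| = 3, so by Rouche f has the same number of zeros as g inside |z| < 3
Step 5: g(z) = z^4 has 4 zeros (all at the origin) inside |z| < 3. Answer = 4

4


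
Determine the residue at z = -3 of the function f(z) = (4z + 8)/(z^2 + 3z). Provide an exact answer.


Step 1: Q(z) = z^2 + 3z = (z + 3)(z)
Step 2: Q'(z) = 2z + 3
Step 3: Q'(-3) = -3, P(-3) = -4
Step 4: Res = P(-3)/Q'(-3) = -4/(-3) = 4/3

4/3


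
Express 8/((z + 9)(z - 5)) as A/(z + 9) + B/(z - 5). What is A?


Step 1: Multiply both sides by (z + 9) and set z = -9
Step 2: A = 8 / (-9 - 5)
Step 3: A = 8 / (-14)
Step 4: A = -4/7

-4/7


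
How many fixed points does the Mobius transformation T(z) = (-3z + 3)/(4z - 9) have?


Step 1: Fixed points satisfy T(z) = z
Step 2: 4z^2 - 6z - 3 = 0
Step 3: Discriminant = (-6)^2 - 4*4*(-3) = 84
Step 4: Number of fixed points = 2

2


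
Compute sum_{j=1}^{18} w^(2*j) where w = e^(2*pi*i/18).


Step 1: The sum sum_{j=1}^{n} w^(k*j) equals n if n | k, else 0.
Step 2: Here n = 18, k = 2
Step 3: Does n divide k? 18 | 2 -> False
Step 4: Sum = 0

0


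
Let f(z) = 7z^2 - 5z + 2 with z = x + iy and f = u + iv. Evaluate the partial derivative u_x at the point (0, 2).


Step 1: f(z) = 7(x+iy)^2 - 5(x+iy) + 2
Step 2: u = 7(x^2 - y^2) - 5x + 2
Step 3: u_x = 14x - 5
Step 4: At (0, 2): u_x = 0 - 5 = -5

-5


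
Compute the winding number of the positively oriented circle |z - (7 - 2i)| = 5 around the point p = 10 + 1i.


Step 1: Center c = (7, -2), radius = 5
Step 2: |p - c|^2 = 3^2 + 3^2 = 18
Step 3: r^2 = 25
Step 4: |p-c| < r so winding number = 1

1


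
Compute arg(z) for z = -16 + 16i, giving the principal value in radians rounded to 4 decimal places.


Step 1: z = -16 + 16i
Step 2: arg(z) = atan2(16, -16)
Step 3: arg(z) = 2.3562

2.3562


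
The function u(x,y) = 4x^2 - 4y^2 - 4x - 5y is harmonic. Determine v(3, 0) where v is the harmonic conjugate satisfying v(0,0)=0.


Step 1: v_x = -u_y = 8y + 5
Step 2: v_y = u_x = 8x - 4
Step 3: v = 8xy + 5x - 4y + C
Step 4: v(0,0) = 0 => C = 0
Step 5: v(3, 0) = 15

15


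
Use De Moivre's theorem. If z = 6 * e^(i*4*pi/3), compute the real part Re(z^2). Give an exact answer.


Step 1: By De Moivre's theorem, z^2 = 6^2 * e^(i*2*4*pi/3) = 36 * (cos(8*pi/3) + i*sin(8*pi/3))
Step 2: |z|^2 = 6^2 = 36
Step 3: Reduce the angle mod 2*pi: 8*pi/3 - 2*pi = 2*pi/3
Step 4: cos(2*pi/3) = -1/2
Step 5: Re(z^2) = 36 * (-1/2) = -18

-18


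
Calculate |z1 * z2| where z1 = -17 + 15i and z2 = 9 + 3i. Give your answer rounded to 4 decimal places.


Step 1: |z1| = sqrt((-17)^2 + 15^2) = sqrt(514)
Step 2: |z2| = sqrt(9^2 + 3^2) = sqrt(90)
Step 3: |z1*z2| = |z1|*|z2| = sqrt(514) * sqrt(90) = sqrt(514 * 90) = sqrt(46260)
Step 4: = 215.0814

215.0814


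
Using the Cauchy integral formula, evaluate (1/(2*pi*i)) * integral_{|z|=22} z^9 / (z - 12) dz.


Step 1: f(z) = z^9, a = 12 is inside |z| = 22
Step 2: By Cauchy integral formula: (1/(2pi*i)) * integral = f(a)
Step 3: f(12) = 12^9 = 5159780352

5159780352


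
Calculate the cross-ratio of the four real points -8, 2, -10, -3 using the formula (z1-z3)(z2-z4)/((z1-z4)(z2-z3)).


Step 1: (z1-z3)(z2-z4) = 2 * 5 = 10
Step 2: (z1-z4)(z2-z3) = (-5) * 12 = -60
Step 3: Cross-ratio = -10/60 = -1/6

-1/6


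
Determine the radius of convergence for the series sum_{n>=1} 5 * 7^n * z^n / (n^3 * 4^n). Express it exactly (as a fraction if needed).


Step 1: General term a_n = 5 * 7^n / (n^3 * 4^n)
Step 2: By the root test, |a_n|^(1/n) = 5^(1/n) * 7 / (n^(3/n) * 4) -> 7/4 as n -> infinity (since 5^(1/n) -> 1 and n^(3/n) -> 1)
Step 3: R = 1/lim|a_n|^(1/n) = 4/7

4/7


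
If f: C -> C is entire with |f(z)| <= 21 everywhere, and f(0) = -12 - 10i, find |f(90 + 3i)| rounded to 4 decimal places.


Step 1: By Liouville's theorem, a bounded entire function is constant.
Step 2: f(z) = f(0) = -12 - 10i for all z.
Step 3: |f(w)| = |-12 - 10i| = sqrt(144 + 100)
Step 4: = 15.6205

15.6205


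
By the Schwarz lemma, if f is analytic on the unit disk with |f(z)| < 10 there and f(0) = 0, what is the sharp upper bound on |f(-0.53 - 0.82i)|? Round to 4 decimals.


Step 1: g = f/10 maps D -> D with g(0) = 0, so by the Schwarz lemma |g(z)| <= |z|, i.e. |f(z)| <= 10|z|; this is sharp (f(z) = 10z).
Step 2: |z0|^2 = (-0.53)^2 + (-0.82)^2 = 0.9533
Step 3: |z0| = sqrt(0.9533) = 0.976371
Step 4: Best bound = 10 * |z0| = 10 * 0.976371 = 9.7637

9.7637


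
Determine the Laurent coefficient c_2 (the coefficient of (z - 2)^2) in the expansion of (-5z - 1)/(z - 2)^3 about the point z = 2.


Step 1: Write the numerator in powers of (z - 2): -5z - 1 = -5(z - 2) + (-5*2 - 1) = -5(z - 2) - 11
Step 2: Divide by (z - 2)^3: f(z) = -11(z - 2)^(-3) - 5(z - 2)^(-2)
Step 3: This finite sum is the Laurent series of f about z = 2.
Step 4: Only the powers -3 and -2 appear, so the coefficient of (z - 2)^2 = 0

0


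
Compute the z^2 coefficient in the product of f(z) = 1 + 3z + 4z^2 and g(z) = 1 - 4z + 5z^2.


Step 1: z^2 term in f*g comes from: (1)*(5z^2) + (3z)*(-4z) + (4z^2)*(1)
Step 2: = 5 - 12 + 4
Step 3: = -3

-3


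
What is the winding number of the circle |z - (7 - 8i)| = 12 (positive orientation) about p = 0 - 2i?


Step 1: Center c = (7, -8), radius = 12
Step 2: |p - c|^2 = (-7)^2 + 6^2 = 85
Step 3: r^2 = 144
Step 4: |p-c| < r so winding number = 1

1


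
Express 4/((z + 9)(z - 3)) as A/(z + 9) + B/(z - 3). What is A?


Step 1: Multiply both sides by (z + 9) and set z = -9
Step 2: A = 4 / (-9 - 3)
Step 3: A = 4 / (-12)
Step 4: A = -1/3

-1/3


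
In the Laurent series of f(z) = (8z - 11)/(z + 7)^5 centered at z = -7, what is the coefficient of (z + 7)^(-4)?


Step 1: Write the numerator in powers of (z + 7): 8z - 11 = 8(z + 7) + (8*(-7) - 11) = 8(z + 7) - 67
Step 2: Divide by (z + 7)^5: f(z) = -67(z + 7)^(-5) + 8(z + 7)^(-4)
Step 3: This finite sum is the Laurent series of f about z = -7.
Step 4: Coefficient of (z + 7)^(-4) = coefficient of (z + 7) in the re-centred numerator = 8

8


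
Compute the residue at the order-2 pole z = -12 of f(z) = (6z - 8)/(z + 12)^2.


Step 1: Pole of order 2 at z = -12
Step 2: Res = lim d/dz [(z + 12)^2 * f(z)] as z -> -12
Step 3: (z + 12)^2 * f(z) = 6z - 8
Step 4: d/dz[6z - 8] = 6

6


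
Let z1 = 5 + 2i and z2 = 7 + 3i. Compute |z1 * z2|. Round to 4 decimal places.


Step 1: |z1| = sqrt(5^2 + 2^2) = sqrt(29)
Step 2: |z2| = sqrt(7^2 + 3^2) = sqrt(58)
Step 3: |z1*z2| = |z1|*|z2| = sqrt(29) * sqrt(58) = sqrt(29 * 58) = sqrt(1682)
Step 4: = 41.0122

41.0122


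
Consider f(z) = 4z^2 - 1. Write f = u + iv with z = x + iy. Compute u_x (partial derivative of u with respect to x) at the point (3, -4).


Step 1: f(z) = 4(x+iy)^2 - 1
Step 2: u = 4(x^2 - y^2) - 1
Step 3: u_x = 8x + 0
Step 4: At (3, -4): u_x = 24 + 0 = 24

24


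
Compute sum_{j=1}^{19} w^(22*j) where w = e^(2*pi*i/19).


Step 1: The sum sum_{j=1}^{n} w^(k*j) equals n if n | k, else 0.
Step 2: Here n = 19, k = 22
Step 3: Does n divide k? 19 | 22 -> False
Step 4: Sum = 0

0


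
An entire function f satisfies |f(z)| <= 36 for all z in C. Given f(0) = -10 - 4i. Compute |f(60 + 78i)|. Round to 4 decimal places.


Step 1: By Liouville's theorem, a bounded entire function is constant.
Step 2: f(z) = f(0) = -10 - 4i for all z.
Step 3: |f(w)| = |-10 - 4i| = sqrt(100 + 16)
Step 4: = 10.7703

10.7703


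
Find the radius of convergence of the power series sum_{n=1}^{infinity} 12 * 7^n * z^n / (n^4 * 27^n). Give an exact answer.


Step 1: General term a_n = 12 * 7^n / (n^4 * 27^n)
Step 2: By the root test, |a_n|^(1/n) = 12^(1/n) * 7 / (n^(4/n) * 27) -> 7/27 as n -> infinity (since 12^(1/n) -> 1 and n^(4/n) -> 1)
Step 3: R = 1/lim|a_n|^(1/n) = 27/7

27/7


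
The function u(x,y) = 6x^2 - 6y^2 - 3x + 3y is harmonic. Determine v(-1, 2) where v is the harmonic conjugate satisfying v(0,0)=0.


Step 1: v_x = -u_y = 12y - 3
Step 2: v_y = u_x = 12x - 3
Step 3: v = 12xy - 3x - 3y + C
Step 4: v(0,0) = 0 => C = 0
Step 5: v(-1, 2) = -27

-27


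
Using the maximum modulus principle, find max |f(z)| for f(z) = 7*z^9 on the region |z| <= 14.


Step 1: On |z| = 14, |f(z)| = 7 * |z|^9 = 7 * 14^9
Step 2: By maximum modulus principle, maximum is on boundary.
Step 3: Maximum = 7 * 20661046784 = 144627327488

144627327488


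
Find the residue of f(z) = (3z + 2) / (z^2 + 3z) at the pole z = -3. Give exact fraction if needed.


Step 1: Q(z) = z^2 + 3z = (z + 3)(z)
Step 2: Q'(z) = 2z + 3
Step 3: Q'(-3) = -3, P(-3) = -7
Step 4: Res = P(-3)/Q'(-3) = -7/(-3) = 7/3

7/3


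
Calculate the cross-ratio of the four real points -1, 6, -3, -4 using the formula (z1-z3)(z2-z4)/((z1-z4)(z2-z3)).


Step 1: (z1-z3)(z2-z4) = 2 * 10 = 20
Step 2: (z1-z4)(z2-z3) = 3 * 9 = 27
Step 3: Cross-ratio = 20/27 = 20/27

20/27


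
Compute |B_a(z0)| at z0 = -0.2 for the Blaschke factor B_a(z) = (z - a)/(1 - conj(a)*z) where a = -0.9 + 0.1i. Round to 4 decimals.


Step 1: Numerator z0 - a = -0.2 - (-0.9 + 0.1i) = 0.7 - 0.1i
Step 2: Denominator 1 - conj(a)*z0 = 1 - (-0.9 - 0.1i)*(-0.2) = 0.82 - 0.02i
Step 3: |z0 - a|^2 = 0.7^2 + (-0.1)^2 = 0.5; |1 - conj(a)*z0|^2 = 0.82^2 + (-0.02)^2 = 0.6728
Step 4: |B_a(-0.2)| = sqrt(0.5 / 0.6728) = sqrt(0.743163)
Step 5: = 0.8621

0.8621


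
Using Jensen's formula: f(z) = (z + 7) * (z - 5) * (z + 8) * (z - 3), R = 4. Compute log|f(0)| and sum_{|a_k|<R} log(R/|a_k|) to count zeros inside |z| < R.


Jensen's formula: (1/2pi)*integral log|f(Re^it)|dt = log|f(0)| + sum_{|a_k|<R} log(R/|a_k|)
Step 1: f(0) = 7 * (-5) * 8 * (-3) = 840
Step 2: log|f(0)| = log|-7| + log|5| + log|-8| + log|3| = 6.7334
Step 3: Zeros inside |z| < 4: 3
Step 4: Jensen sum = log(4/3) = 0.2877
Step 5: n(R) = number of terms in the Jensen sum = count of zeros inside |z| < 4 = 1

1


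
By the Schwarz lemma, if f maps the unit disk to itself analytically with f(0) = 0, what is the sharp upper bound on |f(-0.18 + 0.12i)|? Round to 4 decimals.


Step 1: Schwarz lemma: if f: D -> D is analytic with f(0) = 0, then |f(z)| <= |z| for all z in D, and this is sharp (f(z) = z).
Step 2: |z0|^2 = (-0.18)^2 + 0.12^2 = 0.0468
Step 3: |z0| = sqrt(0.0468) = 0.216333
Step 4: Best bound = |z0| = 0.2163

0.2163


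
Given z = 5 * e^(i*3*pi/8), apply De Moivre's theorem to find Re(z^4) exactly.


Step 1: By De Moivre's theorem, z^4 = 5^4 * e^(i*4*3*pi/8) = 625 * (cos(3*pi/2) + i*sin(3*pi/2))
Step 2: |z|^4 = 5^4 = 625
Step 3: The angle 3*pi/2 already lies in [0, 2*pi)
Step 4: cos(3*pi/2) = 0
Step 5: Re(z^4) = 625 * 0 = 0

0


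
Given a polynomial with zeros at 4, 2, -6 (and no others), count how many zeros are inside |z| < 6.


Step 1: Check each root:
  z = 4: |4| = 4 < 6
  z = 2: |2| = 2 < 6
  z = -6: |-6| = 6 >= 6
Step 2: Count = 2

2


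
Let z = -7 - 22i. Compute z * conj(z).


Step 1: conj(z) = -7 + 22i
Step 2: z * conj(z) = (-7)^2 + (-22)^2
Step 3: = 49 + 484 = 533

533


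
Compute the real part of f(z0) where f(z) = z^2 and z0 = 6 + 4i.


Step 1: z0 = 6 + 4i
Step 2: z0^2 = 6^2 - 4^2 + 48i
Step 3: real part = 36 - 16 = 20

20


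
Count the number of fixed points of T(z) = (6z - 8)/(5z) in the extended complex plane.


Step 1: Fixed points satisfy T(z) = z
Step 2: 5z^2 - 6z + 8 = 0
Step 3: Discriminant = (-6)^2 - 4*5*8 = -124
Step 4: Number of fixed points = 2

2


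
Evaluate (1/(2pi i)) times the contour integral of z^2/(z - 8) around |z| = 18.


Step 1: f(z) = z^2, a = 8 is inside |z| = 18
Step 2: By Cauchy integral formula: (1/(2pi*i)) * integral = f(a)
Step 3: f(8) = 8^2 = 64

64


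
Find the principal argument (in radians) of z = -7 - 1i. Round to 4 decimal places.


Step 1: z = -7 - 1i
Step 2: arg(z) = atan2(-1, -7)
Step 3: arg(z) = -2.9997

-2.9997


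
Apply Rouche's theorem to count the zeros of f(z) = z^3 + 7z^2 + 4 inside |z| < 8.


Step 1: On |z| = 8 the three terms have sizes |z^3| = 8^3 = 512, |7z^2| = 7*8^2 = 448, |4| = 4
Step 2: The dominant term is g(z) = z^3; let h(z) = 7z^2 + 4 so f = g + h
Step 3: On |z| = 8: |g| = 512 and |h| <= 448 + 4 = 452
Step 4: Since 512 > 452, |h| < |g| on |z| = 8, so by Rouche f has the same number of zeros as g inside |z| < 8
Step 5: g(z) = z^3 has 3 zeros (all at the origin) inside |z| < 8. Answer = 3

3


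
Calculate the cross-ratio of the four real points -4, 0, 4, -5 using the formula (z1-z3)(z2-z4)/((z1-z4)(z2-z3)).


Step 1: (z1-z3)(z2-z4) = (-8) * 5 = -40
Step 2: (z1-z4)(z2-z3) = 1 * (-4) = -4
Step 3: Cross-ratio = 40/4 = 10

10


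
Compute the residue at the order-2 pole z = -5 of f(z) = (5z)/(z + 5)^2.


Step 1: Pole of order 2 at z = -5
Step 2: Res = lim d/dz [(z + 5)^2 * f(z)] as z -> -5
Step 3: (z + 5)^2 * f(z) = 5z
Step 4: d/dz[5z] = 5

5


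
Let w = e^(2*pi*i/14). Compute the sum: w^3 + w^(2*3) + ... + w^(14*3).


Step 1: The sum sum_{j=1}^{n} w^(k*j) equals n if n | k, else 0.
Step 2: Here n = 14, k = 3
Step 3: Does n divide k? 14 | 3 -> False
Step 4: Sum = 0

0


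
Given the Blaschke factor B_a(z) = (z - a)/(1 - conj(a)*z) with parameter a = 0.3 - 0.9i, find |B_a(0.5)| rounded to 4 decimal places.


Step 1: Numerator z0 - a = 0.5 - (0.3 - 0.9i) = 0.2 + 0.9i
Step 2: Denominator 1 - conj(a)*z0 = 1 - (0.3 + 0.9i)*0.5 = 0.85 - 0.45i
Step 3: |z0 - a|^2 = 0.2^2 + 0.9^2 = 0.85; |1 - conj(a)*z0|^2 = 0.85^2 + (-0.45)^2 = 0.925
Step 4: |B_a(0.5)| = sqrt(0.85 / 0.925) = sqrt(0.918919)
Step 5: = 0.9586

0.9586


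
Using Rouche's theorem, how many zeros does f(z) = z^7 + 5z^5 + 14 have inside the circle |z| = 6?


Step 1: On |z| = 6 the three terms have sizes |z^7| = 6^7 = 279936, |5z^5| = 5*6^5 = 38880, |14| = 14
Step 2: The dominant term is g(z) = z^7; let h(z) = 5z^5 + 14 so f = g + h
Step 3: On |z| = 6: |g| = 279936 and |h| <= 38880 + 14 = 38894
Step 4: Since 279936 > 38894, |h| < |g| on |z| = 6, so by Rouche f has the same number of zeros as g inside |z| < 6
Step 5: g(z) = z^7 has 7 zeros (all at the origin) inside |z| < 6. Answer = 7

7


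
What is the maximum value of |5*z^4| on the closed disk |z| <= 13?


Step 1: On |z| = 13, |f(z)| = 5 * |z|^4 = 5 * 13^4
Step 2: By maximum modulus principle, maximum is on boundary.
Step 3: Maximum = 5 * 28561 = 142805

142805


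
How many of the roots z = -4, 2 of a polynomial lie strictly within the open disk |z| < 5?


Step 1: Check each root:
  z = -4: |-4| = 4 < 5
  z = 2: |2| = 2 < 5
Step 2: Count = 2

2


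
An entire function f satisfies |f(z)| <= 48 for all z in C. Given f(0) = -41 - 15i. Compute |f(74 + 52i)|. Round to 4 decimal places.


Step 1: By Liouville's theorem, a bounded entire function is constant.
Step 2: f(z) = f(0) = -41 - 15i for all z.
Step 3: |f(w)| = |-41 - 15i| = sqrt(1681 + 225)
Step 4: = 43.6578

43.6578
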